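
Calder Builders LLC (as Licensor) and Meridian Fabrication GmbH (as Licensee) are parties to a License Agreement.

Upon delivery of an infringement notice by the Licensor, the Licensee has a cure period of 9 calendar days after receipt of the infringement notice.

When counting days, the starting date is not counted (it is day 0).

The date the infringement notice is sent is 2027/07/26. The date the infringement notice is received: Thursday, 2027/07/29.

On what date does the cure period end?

2027/08/07

Adding 9 calendar days to 2027/07/29 gives 2027/08/07, which is the last day of the cure period.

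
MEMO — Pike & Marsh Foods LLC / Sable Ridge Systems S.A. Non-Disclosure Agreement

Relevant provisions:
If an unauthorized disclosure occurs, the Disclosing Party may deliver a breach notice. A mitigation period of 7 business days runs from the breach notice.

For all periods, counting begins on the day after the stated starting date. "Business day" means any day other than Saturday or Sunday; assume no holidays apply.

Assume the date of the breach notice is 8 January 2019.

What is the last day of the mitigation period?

17 January 2019

The last day of the mitigation period: 7 business days after Tuesday, 8 January 2019, skipping weekends — Jan 9, Jan 10, Jan 11, Jan 14, Jan 15, Jan 16, Jan 17 — lands on Thursday, 17 January 2019.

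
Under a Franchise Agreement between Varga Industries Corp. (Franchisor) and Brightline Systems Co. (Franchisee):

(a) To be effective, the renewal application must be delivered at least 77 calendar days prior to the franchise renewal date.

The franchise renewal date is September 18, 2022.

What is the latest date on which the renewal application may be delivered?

September 18, 2022 minus 77 days is July 3, 2022.

July 3, 2022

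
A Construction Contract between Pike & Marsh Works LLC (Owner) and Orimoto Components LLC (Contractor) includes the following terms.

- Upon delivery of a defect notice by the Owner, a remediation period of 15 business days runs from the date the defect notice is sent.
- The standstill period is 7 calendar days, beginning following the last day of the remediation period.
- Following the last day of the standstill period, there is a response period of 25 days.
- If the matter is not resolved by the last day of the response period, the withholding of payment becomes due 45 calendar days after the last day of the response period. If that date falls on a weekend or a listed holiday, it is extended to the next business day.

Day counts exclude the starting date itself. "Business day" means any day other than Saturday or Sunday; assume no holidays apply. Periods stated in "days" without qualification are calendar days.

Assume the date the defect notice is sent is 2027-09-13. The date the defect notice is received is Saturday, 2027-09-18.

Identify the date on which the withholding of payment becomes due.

2027-12-20

The last day of the remediation period: 15 business days after Monday, 2027-09-13, skipping weekends — Sep 14, Sep 15, Sep 16, Sep 17, …, Sep 30, Oct 1, Oct 4 — lands on Monday, 2027-10-04.
The last day of the standstill period: 2027-10-04 + 7 days = 2027-10-11.
Adding 25 calendar days to 2027-10-11 gives 2027-11-05, which is the last day of the response period.
The date on which the withholding of payment becomes due: 2027-11-05 + 45 days = 2027-12-20. 2027-12-20 is a Monday, so no roll-forward applies.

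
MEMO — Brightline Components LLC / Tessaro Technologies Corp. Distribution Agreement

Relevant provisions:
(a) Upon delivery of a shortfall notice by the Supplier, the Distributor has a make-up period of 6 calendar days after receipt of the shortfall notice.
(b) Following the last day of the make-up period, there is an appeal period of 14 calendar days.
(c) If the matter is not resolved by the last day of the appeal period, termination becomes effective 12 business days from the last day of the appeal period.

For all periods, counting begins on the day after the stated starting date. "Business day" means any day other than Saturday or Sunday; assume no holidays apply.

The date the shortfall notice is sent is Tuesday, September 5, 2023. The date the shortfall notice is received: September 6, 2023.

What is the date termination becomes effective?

The last day of the make-up period: 6 calendar days after September 6, 2023 is September 12, 2023.
The last day of the appeal period: 14 calendar days after September 12, 2023 is September 26, 2023.
The date termination becomes effective: counting 12 business days from Tuesday, September 26, 2023 (Sep 27, Sep 28, Sep 29, Oct 2, …, Oct 10, Oct 11, Oct 12, skipping weekends) reaches Thursday, October 12, 2023.

October 12, 2023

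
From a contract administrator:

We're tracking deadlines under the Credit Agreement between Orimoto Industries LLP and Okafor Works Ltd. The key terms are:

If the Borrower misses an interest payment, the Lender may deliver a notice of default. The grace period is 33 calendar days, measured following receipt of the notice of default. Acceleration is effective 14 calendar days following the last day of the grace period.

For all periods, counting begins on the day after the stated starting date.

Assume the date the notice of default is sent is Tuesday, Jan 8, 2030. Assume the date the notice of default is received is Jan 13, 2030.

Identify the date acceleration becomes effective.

Adding 33 calendar days to Jan 13, 2030 gives Feb 15, 2030, which is the last day of the grace period.
Adding 14 calendar days to Feb 15, 2030 gives Mar 1, 2030, which is the date acceleration becomes effective.

Mar 1, 2030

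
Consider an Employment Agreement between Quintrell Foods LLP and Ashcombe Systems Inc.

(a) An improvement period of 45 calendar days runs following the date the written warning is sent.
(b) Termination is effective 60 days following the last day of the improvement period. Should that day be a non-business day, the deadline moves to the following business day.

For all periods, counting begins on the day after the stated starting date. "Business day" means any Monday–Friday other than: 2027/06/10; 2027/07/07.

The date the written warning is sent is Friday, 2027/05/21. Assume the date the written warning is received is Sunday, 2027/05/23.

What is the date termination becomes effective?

2027/09/03

The last day of the improvement period: 45 calendar days after 2027/05/21 is 2027/07/05.
Adding 60 calendar days to 2027/07/05 gives 2027/09/03, which is the date termination becomes effective. 2027/09/03 is a Friday and is not a listed holiday, so no roll-forward applies.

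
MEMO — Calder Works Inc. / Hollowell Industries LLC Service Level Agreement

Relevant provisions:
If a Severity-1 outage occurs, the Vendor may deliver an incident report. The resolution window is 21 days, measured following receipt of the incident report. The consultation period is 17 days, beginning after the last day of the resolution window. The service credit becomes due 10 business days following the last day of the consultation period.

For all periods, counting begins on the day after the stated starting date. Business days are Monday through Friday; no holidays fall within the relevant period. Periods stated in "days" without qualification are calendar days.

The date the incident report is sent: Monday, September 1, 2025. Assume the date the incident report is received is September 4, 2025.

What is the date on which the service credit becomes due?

The last day of the resolution window: September 4, 2025 + 21 days = September 25, 2025.
The last day of the consultation period: September 25, 2025 + 17 days = October 12, 2025.
From Sunday, October 12, 2025, 10 business days (Oct 13, Oct 14, Oct 15, Oct 16, Oct 17, Oct 20, Oct 21, Oct 22, Oct 23, Oct 24, skipping weekends) brings us to Friday, October 24, 2025, which is the date on which the service credit becomes due.

October 24, 2025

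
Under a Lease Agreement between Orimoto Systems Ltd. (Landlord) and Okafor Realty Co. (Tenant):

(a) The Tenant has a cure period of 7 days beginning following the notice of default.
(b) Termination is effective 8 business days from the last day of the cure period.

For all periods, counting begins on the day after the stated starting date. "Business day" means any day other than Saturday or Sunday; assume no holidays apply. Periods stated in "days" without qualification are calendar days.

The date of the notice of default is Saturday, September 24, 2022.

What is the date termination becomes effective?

The last day of the cure period: September 24, 2022 + 7 days = October 1, 2022.
From Saturday, October 1, 2022, 8 business days (Oct 3, Oct 4, Oct 5, Oct 6, Oct 7, Oct 10, Oct 11, Oct 12, skipping weekends) brings us to Wednesday, October 12, 2022, which is the date termination becomes effective.

October 12, 2022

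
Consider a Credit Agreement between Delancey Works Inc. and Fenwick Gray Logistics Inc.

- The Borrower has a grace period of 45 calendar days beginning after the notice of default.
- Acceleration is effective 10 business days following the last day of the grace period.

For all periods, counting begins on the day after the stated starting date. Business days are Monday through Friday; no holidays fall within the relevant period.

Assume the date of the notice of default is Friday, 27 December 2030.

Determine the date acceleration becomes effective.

Adding 45 calendar days to 27 December 2030 gives 10 February 2031, which is the last day of the grace period.
From Monday, 10 February 2031, 10 business days (Feb 11, Feb 12, Feb 13, Feb 14, Feb 17, Feb 18, Feb 19, Feb 20, Feb 21, Feb 24, skipping weekends) brings us to Monday, 24 February 2031, which is the date acceleration becomes effective.

24 February 2031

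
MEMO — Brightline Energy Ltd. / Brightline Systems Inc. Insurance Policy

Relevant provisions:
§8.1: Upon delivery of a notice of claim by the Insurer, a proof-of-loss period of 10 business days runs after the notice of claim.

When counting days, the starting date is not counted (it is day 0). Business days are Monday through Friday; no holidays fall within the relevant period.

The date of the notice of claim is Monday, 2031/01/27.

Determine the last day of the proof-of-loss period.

The last day of the proof-of-loss period: counting 10 business days from Monday, 2031/01/27 (Jan 28, Jan 29, Jan 30, Jan 31, Feb 3, Feb 4, Feb 5, Feb 6, Feb 7, Feb 10, skipping weekends) reaches Monday, 2031/02/10.

2031/02/10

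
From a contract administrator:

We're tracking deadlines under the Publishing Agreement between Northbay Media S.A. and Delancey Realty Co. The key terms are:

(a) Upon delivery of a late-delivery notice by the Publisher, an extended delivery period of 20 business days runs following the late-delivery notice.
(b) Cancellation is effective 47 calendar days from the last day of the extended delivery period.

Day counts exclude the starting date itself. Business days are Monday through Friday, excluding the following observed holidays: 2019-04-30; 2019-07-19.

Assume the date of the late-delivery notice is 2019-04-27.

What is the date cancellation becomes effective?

2019-07-13

From Saturday, 2019-04-27, 20 business days (Apr 29, May 1, May 2, May 3, …, May 23, May 24, May 27, skipping weekends and the listed holiday on Apr 30) brings us to Monday, 2019-05-27, which is the last day of the extended delivery period.
The date cancellation becomes effective: 2019-05-27 + 47 days = 2019-07-13.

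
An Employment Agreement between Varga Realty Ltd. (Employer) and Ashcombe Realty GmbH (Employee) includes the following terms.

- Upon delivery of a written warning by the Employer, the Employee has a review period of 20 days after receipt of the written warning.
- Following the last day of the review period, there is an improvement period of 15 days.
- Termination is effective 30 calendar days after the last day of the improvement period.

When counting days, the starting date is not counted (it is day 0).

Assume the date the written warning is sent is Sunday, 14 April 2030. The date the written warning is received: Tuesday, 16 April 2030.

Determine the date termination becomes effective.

The last day of the review period: 16 April 2030 + 20 days = 6 May 2030.
The last day of the improvement period: 6 May 2030 + 15 days = 21 May 2030.
The date termination becomes effective: 30 calendar days after 21 May 2030 is 20 June 2030.

20 June 2030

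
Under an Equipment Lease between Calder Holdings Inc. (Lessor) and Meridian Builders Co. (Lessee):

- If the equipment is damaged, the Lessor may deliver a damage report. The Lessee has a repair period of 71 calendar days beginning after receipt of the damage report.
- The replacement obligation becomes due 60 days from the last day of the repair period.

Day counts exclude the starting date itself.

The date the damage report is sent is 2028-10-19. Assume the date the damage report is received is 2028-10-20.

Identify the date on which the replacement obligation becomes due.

The last day of the repair period: 2028-10-20 + 71 days = 2028-12-30.
The date on which the replacement obligation becomes due: 2028-12-30 + 60 days = 2029-02-28.

2029-02-28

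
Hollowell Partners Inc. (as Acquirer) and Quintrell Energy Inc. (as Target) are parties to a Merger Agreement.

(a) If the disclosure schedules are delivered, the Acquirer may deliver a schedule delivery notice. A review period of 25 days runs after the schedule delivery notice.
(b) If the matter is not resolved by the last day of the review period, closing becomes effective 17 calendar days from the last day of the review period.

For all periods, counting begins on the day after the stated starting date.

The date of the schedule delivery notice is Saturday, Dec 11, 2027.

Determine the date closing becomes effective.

The last day of the review period: Dec 11, 2027 + 25 days = Jan 5, 2028.
The date closing becomes effective: 17 calendar days after Jan 5, 2028 is Jan 22, 2028.

Jan 22, 2028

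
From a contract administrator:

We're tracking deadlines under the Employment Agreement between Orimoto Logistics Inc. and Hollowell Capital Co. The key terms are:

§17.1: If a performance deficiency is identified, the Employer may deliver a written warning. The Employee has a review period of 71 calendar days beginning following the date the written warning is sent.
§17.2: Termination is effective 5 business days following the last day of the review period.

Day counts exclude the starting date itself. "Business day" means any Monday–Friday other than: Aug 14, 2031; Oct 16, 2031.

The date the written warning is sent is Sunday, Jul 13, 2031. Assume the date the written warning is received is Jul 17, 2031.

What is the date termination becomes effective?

The last day of the review period: Jul 13, 2031 + 71 days = Sep 22, 2031.
The date termination becomes effective: 5 business days after Monday, Sep 22, 2031, skipping weekends — Sep 23, Sep 24, Sep 25, Sep 26, Sep 29 — lands on Monday, Sep 29, 2031.

Sep 29, 2031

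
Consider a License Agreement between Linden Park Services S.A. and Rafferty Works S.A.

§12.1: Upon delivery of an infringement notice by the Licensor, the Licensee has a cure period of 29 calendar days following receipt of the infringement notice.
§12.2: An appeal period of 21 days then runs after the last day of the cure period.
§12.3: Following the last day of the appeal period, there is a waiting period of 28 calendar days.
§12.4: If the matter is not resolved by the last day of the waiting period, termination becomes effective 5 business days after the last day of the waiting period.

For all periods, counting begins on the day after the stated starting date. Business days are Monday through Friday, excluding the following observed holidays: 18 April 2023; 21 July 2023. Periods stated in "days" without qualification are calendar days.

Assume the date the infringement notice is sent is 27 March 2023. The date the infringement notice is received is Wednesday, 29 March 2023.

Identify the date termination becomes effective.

22 June 2023

The last day of the cure period: 29 March 2023 + 29 days = 27 April 2023.
Adding 21 calendar days to 27 April 2023 gives 18 May 2023, which is the last day of the appeal period.
The last day of the waiting period: 18 May 2023 + 28 days = 15 June 2023.
From Thursday, 15 June 2023, 5 business days (Jun 16, Jun 19, Jun 20, Jun 21, Jun 22, skipping weekends) brings us to Thursday, 22 June 2023, which is the date termination becomes effective.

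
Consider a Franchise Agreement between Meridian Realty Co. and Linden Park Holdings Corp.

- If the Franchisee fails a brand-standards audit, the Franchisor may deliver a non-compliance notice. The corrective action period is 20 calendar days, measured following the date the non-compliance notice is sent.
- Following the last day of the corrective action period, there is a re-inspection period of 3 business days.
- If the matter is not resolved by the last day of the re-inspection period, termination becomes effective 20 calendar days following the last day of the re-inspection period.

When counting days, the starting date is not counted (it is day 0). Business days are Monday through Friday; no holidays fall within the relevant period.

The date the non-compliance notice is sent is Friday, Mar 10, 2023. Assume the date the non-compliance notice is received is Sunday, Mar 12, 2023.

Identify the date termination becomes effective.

Adding 20 calendar days to Mar 10, 2023 gives Mar 30, 2023, which is the last day of the corrective action period.
The last day of the re-inspection period: 3 business days after Thursday, Mar 30, 2023, skipping weekends — Mar 31, Apr 3, Apr 4 — lands on Tuesday, Apr 4, 2023.
The date termination becomes effective: 20 calendar days after Apr 4, 2023 is Apr 24, 2023.

Apr 24, 2023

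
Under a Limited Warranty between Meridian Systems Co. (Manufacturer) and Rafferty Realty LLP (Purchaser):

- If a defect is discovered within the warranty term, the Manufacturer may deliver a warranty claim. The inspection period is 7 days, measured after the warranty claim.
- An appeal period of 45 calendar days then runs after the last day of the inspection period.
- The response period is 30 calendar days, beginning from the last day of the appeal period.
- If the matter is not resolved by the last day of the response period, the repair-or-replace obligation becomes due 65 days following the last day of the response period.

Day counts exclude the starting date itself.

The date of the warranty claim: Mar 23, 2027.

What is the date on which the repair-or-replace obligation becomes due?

The last day of the inspection period: 7 calendar days after Mar 23, 2027 is Mar 30, 2027.
The last day of the appeal period: Mar 30, 2027 + 45 days = May 14, 2027.
Adding 30 calendar days to May 14, 2027 gives Jun 13, 2027, which is the last day of the response period.
The date on which the repair-or-replace obligation becomes due: 65 calendar days after Jun 13, 2027 is Aug 17, 2027.

Aug 17, 2027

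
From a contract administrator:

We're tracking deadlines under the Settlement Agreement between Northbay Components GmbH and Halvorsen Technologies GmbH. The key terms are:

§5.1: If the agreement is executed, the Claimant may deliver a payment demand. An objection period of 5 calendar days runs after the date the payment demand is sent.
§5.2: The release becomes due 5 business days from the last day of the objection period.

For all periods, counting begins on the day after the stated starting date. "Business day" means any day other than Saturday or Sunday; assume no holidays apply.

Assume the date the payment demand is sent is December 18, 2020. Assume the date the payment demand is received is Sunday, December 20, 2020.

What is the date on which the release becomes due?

The last day of the objection period: December 18, 2020 + 5 days = December 23, 2020.
The date on which the release becomes due: counting 5 business days from Wednesday, December 23, 2020 (Dec 24, Dec 25, Dec 28, Dec 29, Dec 30, skipping weekends) reaches Wednesday, December 30, 2020.

December 30, 2020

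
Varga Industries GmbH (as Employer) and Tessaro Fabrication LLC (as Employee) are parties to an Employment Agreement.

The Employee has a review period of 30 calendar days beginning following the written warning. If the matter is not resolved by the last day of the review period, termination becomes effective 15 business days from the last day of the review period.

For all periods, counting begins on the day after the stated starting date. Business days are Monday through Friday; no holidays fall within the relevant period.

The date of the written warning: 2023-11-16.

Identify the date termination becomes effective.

2024-01-05

The last day of the review period: 30 calendar days after 2023-11-16 is 2023-12-16.
From Saturday, 2023-12-16, 15 business days (Dec 18, Dec 19, Dec 20, Dec 21, …, Jan 3, Jan 4, Jan 5, skipping weekends) brings us to Friday, 2024-01-05, which is the date termination becomes effective.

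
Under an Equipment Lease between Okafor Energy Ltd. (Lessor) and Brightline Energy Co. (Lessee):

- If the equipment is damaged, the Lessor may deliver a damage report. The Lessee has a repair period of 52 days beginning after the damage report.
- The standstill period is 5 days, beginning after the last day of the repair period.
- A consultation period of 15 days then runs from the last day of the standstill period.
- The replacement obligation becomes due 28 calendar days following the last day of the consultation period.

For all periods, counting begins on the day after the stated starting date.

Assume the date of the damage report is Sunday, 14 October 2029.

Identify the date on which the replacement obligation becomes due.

The last day of the repair period: 52 calendar days after 14 October 2029 is 5 December 2029.
The last day of the standstill period: 5 December 2029 + 5 days = 10 December 2029.
The last day of the consultation period: 10 December 2029 + 15 days = 25 December 2029.
Adding 28 calendar days to 25 December 2029 gives 22 January 2030, which is the date on which the replacement obligation becomes due.

22 January 2030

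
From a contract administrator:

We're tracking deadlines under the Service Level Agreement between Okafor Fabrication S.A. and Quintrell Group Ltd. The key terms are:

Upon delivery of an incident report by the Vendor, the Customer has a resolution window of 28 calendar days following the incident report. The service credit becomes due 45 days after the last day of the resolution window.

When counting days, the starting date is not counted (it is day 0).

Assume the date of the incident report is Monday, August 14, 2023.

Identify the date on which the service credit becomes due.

October 26, 2023

The last day of the resolution window: August 14, 2023 + 28 days = September 11, 2023.
Adding 45 calendar days to September 11, 2023 gives October 26, 2023, which is the date on which the service credit becomes due.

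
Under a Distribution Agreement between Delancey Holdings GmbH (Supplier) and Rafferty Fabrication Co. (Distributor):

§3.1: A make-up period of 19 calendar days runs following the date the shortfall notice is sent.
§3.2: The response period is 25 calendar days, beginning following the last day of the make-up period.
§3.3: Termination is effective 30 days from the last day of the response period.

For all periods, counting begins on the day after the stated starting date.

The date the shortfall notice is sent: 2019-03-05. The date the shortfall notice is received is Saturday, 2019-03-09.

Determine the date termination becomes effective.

2019-05-18

The last day of the make-up period: 19 calendar days after 2019-03-05 is 2019-03-24.
The last day of the response period: 25 calendar days after 2019-03-24 is 2019-04-18.
The date termination becomes effective: 2019-04-18 + 30 days = 2019-05-18.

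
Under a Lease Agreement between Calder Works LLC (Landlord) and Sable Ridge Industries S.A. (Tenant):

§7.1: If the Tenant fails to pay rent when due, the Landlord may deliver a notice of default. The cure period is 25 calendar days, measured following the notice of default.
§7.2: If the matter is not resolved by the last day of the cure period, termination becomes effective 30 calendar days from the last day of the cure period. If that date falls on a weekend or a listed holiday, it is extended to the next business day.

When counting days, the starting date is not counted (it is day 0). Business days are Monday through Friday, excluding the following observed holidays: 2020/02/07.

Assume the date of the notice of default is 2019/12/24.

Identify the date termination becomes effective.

Adding 25 calendar days to 2019/12/24 gives 2020/01/18, which is the last day of the cure period.
Adding 30 calendar days to 2020/01/18 gives 2020/02/17, which is the date termination becomes effective. 2020/02/17 is a Monday and is not a listed holiday, so no roll-forward applies.

2020/02/17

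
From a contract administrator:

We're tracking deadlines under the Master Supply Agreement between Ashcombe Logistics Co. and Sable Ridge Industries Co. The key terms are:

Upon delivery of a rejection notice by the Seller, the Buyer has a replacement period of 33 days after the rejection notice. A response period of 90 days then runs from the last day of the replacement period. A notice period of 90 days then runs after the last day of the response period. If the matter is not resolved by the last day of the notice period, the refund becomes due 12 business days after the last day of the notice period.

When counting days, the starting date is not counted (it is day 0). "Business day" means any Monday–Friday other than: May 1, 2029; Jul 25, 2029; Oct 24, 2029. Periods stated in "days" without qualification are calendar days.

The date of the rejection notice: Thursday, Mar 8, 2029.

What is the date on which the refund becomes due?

The last day of the replacement period: Mar 8, 2029 + 33 days = Apr 10, 2029.
The last day of the response period: 90 calendar days after Apr 10, 2029 is Jul 9, 2029.
Adding 90 calendar days to Jul 9, 2029 gives Oct 7, 2029, which is the last day of the notice period.
From Sunday, Oct 7, 2029, 12 business days (Oct 8, Oct 9, Oct 10, Oct 11, …, Oct 19, Oct 22, Oct 23, skipping weekends) brings us to Tuesday, Oct 23, 2029, which is the date on which the refund becomes due.

Oct 23, 2029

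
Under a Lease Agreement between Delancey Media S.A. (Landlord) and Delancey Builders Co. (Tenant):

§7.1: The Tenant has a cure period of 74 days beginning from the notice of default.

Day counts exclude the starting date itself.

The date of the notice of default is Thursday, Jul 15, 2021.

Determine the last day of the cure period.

The last day of the cure period: 74 calendar days after Jul 15, 2021 is Sep 27, 2021.

Sep 27, 2021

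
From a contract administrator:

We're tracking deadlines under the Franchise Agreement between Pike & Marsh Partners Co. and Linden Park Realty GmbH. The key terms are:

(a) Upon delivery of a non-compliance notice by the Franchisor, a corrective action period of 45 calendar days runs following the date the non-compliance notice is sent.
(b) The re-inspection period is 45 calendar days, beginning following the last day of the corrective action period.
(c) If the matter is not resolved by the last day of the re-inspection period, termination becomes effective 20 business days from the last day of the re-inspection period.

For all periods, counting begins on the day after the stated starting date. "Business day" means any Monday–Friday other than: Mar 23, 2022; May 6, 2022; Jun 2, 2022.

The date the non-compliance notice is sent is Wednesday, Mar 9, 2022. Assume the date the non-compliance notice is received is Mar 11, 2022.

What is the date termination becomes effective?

The last day of the corrective action period: 45 calendar days after Mar 9, 2022 is Apr 23, 2022.
Adding 45 calendar days to Apr 23, 2022 gives Jun 7, 2022, which is the last day of the re-inspection period.
The date termination becomes effective: 20 business days after Tuesday, Jun 7, 2022, skipping weekends — Jun 8, Jun 9, Jun 10, Jun 13, …, Jul 1, Jul 4, Jul 5 — lands on Tuesday, Jul 5, 2022.

Jul 5, 2022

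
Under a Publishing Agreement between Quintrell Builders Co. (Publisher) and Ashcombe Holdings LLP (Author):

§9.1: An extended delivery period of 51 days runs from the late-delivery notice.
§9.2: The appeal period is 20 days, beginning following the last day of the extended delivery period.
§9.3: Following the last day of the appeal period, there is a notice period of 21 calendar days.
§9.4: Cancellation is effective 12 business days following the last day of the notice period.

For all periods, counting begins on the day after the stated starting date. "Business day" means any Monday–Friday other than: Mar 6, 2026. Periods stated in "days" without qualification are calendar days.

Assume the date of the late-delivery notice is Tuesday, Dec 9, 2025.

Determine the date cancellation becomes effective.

Mar 27, 2026

The last day of the extended delivery period: Dec 9, 2025 + 51 days = Jan 29, 2026.
The last day of the appeal period: Jan 29, 2026 + 20 days = Feb 18, 2026.
The last day of the notice period: 21 calendar days after Feb 18, 2026 is Mar 11, 2026.
The date cancellation becomes effective: counting 12 business days from Wednesday, Mar 11, 2026 (Mar 12, Mar 13, Mar 16, Mar 17, …, Mar 25, Mar 26, Mar 27, skipping weekends) reaches Friday, Mar 27, 2026.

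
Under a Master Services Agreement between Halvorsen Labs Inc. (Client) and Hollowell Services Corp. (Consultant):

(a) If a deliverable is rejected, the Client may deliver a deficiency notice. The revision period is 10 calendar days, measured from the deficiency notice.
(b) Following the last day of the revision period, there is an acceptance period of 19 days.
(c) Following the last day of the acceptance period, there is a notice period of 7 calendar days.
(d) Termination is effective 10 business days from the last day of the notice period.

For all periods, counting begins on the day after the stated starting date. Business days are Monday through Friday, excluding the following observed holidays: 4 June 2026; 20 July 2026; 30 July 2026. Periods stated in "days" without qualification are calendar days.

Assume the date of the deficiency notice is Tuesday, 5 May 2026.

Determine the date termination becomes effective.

24 June 2026

The last day of the revision period: 10 calendar days after 5 May 2026 is 15 May 2026.
The last day of the acceptance period: 15 May 2026 + 19 days = 3 June 2026.
The last day of the notice period: 7 calendar days after 3 June 2026 is 10 June 2026.
From Wednesday, 10 June 2026, 10 business days (Jun 11, Jun 12, Jun 15, Jun 16, Jun 17, Jun 18, Jun 19, Jun 22, Jun 23, Jun 24, skipping weekends) brings us to Wednesday, 24 June 2026, which is the date termination becomes effective.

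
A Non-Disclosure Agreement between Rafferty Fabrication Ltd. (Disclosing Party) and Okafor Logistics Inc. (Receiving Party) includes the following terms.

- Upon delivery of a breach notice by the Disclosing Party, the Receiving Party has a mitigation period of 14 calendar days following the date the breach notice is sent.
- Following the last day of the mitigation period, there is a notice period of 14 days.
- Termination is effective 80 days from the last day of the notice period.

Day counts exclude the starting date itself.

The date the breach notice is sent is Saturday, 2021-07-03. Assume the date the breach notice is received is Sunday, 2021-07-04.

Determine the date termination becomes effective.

2021-10-19

The last day of the mitigation period: 2021-07-03 + 14 days = 2021-07-17.
The last day of the notice period: 2021-07-17 + 14 days = 2021-07-31.
The date termination becomes effective: 2021-07-31 + 80 days = 2021-10-19.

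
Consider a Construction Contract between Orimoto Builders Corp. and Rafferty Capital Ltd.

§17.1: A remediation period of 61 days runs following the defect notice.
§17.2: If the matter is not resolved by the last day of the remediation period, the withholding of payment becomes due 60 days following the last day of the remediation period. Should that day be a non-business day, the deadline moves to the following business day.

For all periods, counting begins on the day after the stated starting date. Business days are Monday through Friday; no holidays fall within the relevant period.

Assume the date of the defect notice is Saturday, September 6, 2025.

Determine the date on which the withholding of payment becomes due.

January 5, 2026

The last day of the remediation period: 61 calendar days after September 6, 2025 is November 6, 2025.
Adding 60 calendar days to November 6, 2025 gives January 5, 2026, which is the date on which the withholding of payment becomes due. January 5, 2026 is a Monday, so no roll-forward applies.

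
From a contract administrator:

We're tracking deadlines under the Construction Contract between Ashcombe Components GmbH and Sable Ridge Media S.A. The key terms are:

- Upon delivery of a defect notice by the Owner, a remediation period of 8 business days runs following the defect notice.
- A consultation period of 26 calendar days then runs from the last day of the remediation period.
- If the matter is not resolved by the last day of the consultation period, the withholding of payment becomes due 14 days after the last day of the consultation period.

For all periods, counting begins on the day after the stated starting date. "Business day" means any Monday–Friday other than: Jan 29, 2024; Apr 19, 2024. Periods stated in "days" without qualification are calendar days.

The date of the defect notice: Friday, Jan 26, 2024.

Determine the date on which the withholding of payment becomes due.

The last day of the remediation period: counting 8 business days from Friday, Jan 26, 2024 (Jan 30, Jan 31, Feb 1, Feb 2, Feb 5, Feb 6, Feb 7, Feb 8, skipping weekends and the listed holiday on Jan 29) reaches Thursday, Feb 8, 2024.
The last day of the consultation period: Feb 8, 2024 + 26 days = Mar 5, 2024.
The date on which the withholding of payment becomes due: 14 calendar days after Mar 5, 2024 is Mar 19, 2024.

Mar 19, 2024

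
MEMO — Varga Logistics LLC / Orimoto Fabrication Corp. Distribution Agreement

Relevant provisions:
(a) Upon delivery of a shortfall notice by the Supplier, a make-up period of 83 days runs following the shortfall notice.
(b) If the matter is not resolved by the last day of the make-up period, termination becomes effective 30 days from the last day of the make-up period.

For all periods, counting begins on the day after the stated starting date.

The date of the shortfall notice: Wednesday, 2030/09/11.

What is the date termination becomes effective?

2031/01/02

The last day of the make-up period: 83 calendar days after 2030/09/11 is 2030/12/03.
Adding 30 calendar days to 2030/12/03 gives 2031/01/02, which is the date termination becomes effective.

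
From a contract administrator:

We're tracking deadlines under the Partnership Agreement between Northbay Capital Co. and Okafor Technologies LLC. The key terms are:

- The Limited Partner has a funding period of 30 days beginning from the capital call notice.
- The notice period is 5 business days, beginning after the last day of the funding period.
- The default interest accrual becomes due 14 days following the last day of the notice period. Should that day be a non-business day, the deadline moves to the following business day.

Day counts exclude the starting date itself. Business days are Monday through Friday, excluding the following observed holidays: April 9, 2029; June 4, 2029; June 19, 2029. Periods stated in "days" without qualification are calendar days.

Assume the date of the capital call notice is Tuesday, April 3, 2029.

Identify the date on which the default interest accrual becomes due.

Adding 30 calendar days to April 3, 2029 gives May 3, 2029, which is the last day of the funding period.
From Thursday, May 3, 2029, 5 business days (May 4, May 7, May 8, May 9, May 10, skipping weekends) brings us to Thursday, May 10, 2029, which is the last day of the notice period.
The date on which the default interest accrual becomes due: 14 calendar days after May 10, 2029 is May 24, 2029. May 24, 2029 is a Thursday and is not a listed holiday, so no roll-forward applies.

May 24, 2029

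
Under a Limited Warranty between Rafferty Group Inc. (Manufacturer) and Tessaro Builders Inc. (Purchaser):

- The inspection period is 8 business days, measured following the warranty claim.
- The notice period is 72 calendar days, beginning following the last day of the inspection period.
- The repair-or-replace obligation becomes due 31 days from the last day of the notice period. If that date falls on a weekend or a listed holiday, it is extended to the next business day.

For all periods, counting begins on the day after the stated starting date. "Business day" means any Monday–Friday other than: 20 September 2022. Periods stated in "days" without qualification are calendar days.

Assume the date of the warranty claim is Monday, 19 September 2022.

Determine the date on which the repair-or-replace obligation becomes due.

11 January 2023

The last day of the inspection period: 8 business days after Monday, 19 September 2022, skipping weekends and the listed holiday on Sep 20 — Sep 21, Sep 22, Sep 23, Sep 26, Sep 27, Sep 28, Sep 29, Sep 30 — lands on Friday, 30 September 2022.
The last day of the notice period: 30 September 2022 + 72 days = 11 December 2022.
Adding 31 calendar days to 11 December 2022 gives 11 January 2023, which is the date on which the repair-or-replace obligation becomes due. 11 January 2023 is a Wednesday and is not a listed holiday, so no roll-forward applies.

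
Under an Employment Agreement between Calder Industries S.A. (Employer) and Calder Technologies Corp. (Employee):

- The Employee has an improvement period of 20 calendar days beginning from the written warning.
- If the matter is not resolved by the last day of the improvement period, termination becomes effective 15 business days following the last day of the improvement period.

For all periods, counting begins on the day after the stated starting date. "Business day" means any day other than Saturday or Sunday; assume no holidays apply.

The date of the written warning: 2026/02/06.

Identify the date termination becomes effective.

2026/03/19

The last day of the improvement period: 2026/02/06 + 20 days = 2026/02/26.
The date termination becomes effective: counting 15 business days from Thursday, 2026/02/26 (Feb 27, Mar 2, Mar 3, Mar 4, …, Mar 17, Mar 18, Mar 19, skipping weekends) reaches Thursday, 2026/03/19.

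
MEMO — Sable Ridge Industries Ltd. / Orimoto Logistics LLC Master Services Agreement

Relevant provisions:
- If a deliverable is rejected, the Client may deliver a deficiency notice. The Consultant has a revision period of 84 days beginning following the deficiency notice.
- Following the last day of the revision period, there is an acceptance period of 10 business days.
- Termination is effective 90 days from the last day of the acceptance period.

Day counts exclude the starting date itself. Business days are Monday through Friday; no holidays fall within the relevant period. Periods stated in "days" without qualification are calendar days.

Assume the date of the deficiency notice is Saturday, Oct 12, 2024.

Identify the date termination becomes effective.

Apr 17, 2025

The last day of the revision period: Oct 12, 2024 + 84 days = Jan 4, 2025.
The last day of the acceptance period: counting 10 business days from Saturday, Jan 4, 2025 (Jan 6, Jan 7, Jan 8, Jan 9, Jan 10, Jan 13, Jan 14, Jan 15, Jan 16, Jan 17, skipping weekends) reaches Friday, Jan 17, 2025.
The date termination becomes effective: 90 calendar days after Jan 17, 2025 is Apr 17, 2025.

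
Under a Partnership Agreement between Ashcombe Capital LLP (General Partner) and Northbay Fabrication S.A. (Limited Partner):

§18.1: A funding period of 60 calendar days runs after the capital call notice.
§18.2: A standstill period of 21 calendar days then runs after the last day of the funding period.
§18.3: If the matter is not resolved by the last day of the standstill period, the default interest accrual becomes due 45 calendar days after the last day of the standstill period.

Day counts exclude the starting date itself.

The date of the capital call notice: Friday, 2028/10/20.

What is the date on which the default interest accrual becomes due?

2029/02/23

Adding 60 calendar days to 2028/10/20 gives 2028/12/19, which is the last day of the funding period.
The last day of the standstill period: 21 calendar days after 2028/12/19 is 2029/01/09.
Adding 45 calendar days to 2029/01/09 gives 2029/02/23, which is the date on which the default interest accrual becomes due.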